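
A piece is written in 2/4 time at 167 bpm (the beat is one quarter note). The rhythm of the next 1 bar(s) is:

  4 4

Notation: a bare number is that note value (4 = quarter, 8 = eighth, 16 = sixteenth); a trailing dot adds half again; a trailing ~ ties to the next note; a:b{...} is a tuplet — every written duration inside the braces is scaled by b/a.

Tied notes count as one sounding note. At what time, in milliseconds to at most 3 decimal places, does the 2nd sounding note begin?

1. 0.0ms @ 0 + 359.281ms (1)
2. 359.281ms @ 1 + 359.281ms (1)

note 2 onset = 1b = 359.281ms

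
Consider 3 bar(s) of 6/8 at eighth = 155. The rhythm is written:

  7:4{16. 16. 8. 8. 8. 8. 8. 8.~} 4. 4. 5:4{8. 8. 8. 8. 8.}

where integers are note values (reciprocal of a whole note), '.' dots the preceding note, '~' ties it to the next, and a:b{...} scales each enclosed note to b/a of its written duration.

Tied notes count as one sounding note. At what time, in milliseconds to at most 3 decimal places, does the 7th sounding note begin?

1. 0.0ms @ 0 + 165.899ms (3/7)
2. 165.899ms @ 3/7 + 165.899ms (3/7)
3. 331.797ms @ 6/7 + 331.797ms (6/7)
4. 663.594ms @ 12/7 + 331.797ms (6/7)
5. 995.392ms @ 18/7 + 331.797ms (6/7)
6. 1327.189ms @ 24/7 + 331.797ms (6/7)
7. 1658.986ms @ 30/7 + 331.797ms (6/7)
8. 1990.783ms @ 36/7 + 1493.088ms (27/7)
9. 3483.871ms @ 9 + 1161.29ms (3)
10. 4645.161ms @ 12 + 464.516ms (6/5)
11. 5109.677ms @ 66/5 + 464.516ms (6/5)
12. 5574.194ms @ 72/5 + 464.516ms (6/5)
13. 6038.71ms @ 78/5 + 464.516ms (6/5)
14. 6503.226ms @ 84/5 + 464.516ms (6/5)

note 7 onset = 30/7b = 1658.986ms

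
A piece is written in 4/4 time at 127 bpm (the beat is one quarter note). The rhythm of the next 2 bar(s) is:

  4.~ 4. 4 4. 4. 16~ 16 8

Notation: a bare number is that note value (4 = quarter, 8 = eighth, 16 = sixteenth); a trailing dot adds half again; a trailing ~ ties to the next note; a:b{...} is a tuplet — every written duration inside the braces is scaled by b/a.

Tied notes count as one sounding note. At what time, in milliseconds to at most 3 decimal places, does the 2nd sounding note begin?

note 2 onset = 3b = 1417.323ms

1. 0.0ms @ 0 + 1417.323ms (3)
2. 1417.323ms @ 3 + 472.441ms (1)
3. 1889.764ms @ 4 + 708.661ms (3/2)
4. 2598.425ms @ 11/2 + 708.661ms (3/2)
5. 3307.087ms @ 7 + 236.22ms (1/2)
6. 3543.307ms @ 15/2 + 236.22ms (1/2)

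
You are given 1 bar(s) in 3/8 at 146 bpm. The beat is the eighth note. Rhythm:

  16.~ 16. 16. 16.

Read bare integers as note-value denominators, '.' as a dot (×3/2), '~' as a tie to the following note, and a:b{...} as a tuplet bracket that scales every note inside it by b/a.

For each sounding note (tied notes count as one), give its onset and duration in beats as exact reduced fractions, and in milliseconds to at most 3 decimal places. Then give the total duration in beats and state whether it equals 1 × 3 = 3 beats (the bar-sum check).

1) 0.0ms=0b +616.438ms=3/2b
2) 616.438ms=3/2b +308.219ms=3/4b
3) 924.658ms=9/4b +308.219ms=3/4b
Σ=3b of 3 (146bpm 3/8) — PASS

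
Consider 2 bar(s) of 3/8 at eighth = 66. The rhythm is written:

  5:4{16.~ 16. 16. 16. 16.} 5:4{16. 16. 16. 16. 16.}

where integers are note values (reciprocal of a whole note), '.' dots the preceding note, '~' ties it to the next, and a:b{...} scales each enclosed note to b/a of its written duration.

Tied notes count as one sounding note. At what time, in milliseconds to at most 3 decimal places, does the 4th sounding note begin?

note 4 onset = 12/5b = 2181.818ms

1. 0.0ms @ 0 + 1090.909ms (6/5)
2. 1090.909ms @ 6/5 + 545.455ms (3/5)
3. 1636.364ms @ 9/5 + 545.455ms (3/5)
4. 2181.818ms @ 12/5 + 545.455ms (3/5)
5. 2727.273ms @ 3 + 545.455ms (3/5)
6. 3272.727ms @ 18/5 + 545.455ms (3/5)
7. 3818.182ms @ 21/5 + 545.455ms (3/5)
8. 4363.636ms @ 24/5 + 545.455ms (3/5)
9. 4909.091ms @ 27/5 + 545.455ms (3/5)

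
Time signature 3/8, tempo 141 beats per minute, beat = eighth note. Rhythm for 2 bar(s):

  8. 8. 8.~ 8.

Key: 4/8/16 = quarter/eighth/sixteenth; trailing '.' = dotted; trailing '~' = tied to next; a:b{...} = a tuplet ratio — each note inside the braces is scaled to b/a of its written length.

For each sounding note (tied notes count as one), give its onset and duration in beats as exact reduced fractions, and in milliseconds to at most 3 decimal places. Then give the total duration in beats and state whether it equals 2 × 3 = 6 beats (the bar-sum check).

1) 0.0ms=0b +638.298ms=3/2b
2) 638.298ms=3/2b +638.298ms=3/2b
3) 1276.596ms=3b +1276.596ms=3b
Σ=6b of 6 (141bpm 3/8) — PASS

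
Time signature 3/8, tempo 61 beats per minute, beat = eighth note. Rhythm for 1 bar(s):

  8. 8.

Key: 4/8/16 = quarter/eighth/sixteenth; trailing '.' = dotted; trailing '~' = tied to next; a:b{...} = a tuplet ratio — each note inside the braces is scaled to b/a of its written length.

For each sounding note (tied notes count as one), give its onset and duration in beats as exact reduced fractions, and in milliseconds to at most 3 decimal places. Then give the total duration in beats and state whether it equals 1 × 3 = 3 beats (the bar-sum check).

1) 0.0ms=0b +1475.41ms=3/2b
2) 1475.41ms=3/2b +1475.41ms=3/2b
Σ=3b of 3 (61bpm 3/8) — PASS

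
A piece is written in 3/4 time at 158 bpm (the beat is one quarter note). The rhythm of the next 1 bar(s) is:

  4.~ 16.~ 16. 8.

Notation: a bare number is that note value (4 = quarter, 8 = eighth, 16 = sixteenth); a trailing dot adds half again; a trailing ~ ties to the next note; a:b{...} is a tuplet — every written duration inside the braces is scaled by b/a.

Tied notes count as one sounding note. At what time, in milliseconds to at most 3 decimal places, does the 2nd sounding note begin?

note 2 onset = 9/4b = 854.43ms

1. 0.0ms @ 0 + 854.43ms (9/4)
2. 854.43ms @ 9/4 + 284.81ms (3/4)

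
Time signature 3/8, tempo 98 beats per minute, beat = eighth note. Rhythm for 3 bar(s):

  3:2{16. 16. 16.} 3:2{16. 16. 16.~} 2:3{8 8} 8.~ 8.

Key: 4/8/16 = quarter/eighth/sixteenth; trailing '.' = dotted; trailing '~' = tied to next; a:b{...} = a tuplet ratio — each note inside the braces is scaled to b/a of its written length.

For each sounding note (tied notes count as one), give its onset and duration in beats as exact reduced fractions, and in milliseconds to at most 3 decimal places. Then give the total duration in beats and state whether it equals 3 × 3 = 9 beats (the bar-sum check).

1) 0.0ms=0b +306.122ms=1/2b
2) 306.122ms=1/2b +306.122ms=1/2b
3) 612.245ms=1b +306.122ms=1/2b
4) 918.367ms=3/2b +306.122ms=1/2b
5) 1224.49ms=2b +306.122ms=1/2b
6) 1530.612ms=5/2b +1224.49ms=2b
7) 2755.102ms=9/2b +918.367ms=3/2b
8) 3673.469ms=6b +1836.735ms=3b
Σ=9b of 9 (98bpm 3/8) — PASS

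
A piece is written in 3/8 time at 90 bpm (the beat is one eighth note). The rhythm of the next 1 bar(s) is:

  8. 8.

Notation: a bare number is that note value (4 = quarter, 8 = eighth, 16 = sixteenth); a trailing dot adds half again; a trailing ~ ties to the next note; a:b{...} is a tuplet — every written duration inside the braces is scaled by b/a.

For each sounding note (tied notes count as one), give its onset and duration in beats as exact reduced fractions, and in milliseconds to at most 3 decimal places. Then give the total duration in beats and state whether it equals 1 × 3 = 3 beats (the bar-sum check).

1) 0.0ms=0b +1000.0ms=3/2b
2) 1000.0ms=3/2b +1000.0ms=3/2b
Σ=3b of 3 (90bpm 3/8) — PASS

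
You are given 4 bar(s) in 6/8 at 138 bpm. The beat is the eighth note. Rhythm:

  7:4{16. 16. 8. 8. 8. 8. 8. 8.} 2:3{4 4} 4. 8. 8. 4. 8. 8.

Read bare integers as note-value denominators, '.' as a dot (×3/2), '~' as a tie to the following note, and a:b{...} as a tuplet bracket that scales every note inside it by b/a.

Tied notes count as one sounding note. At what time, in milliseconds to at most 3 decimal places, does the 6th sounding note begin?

note 6 onset = 24/7b = 1490.683ms

1. 0.0ms @ 0 + 186.335ms (3/7)
2. 186.335ms @ 3/7 + 186.335ms (3/7)
3. 372.671ms @ 6/7 + 372.671ms (6/7)
4. 745.342ms @ 12/7 + 372.671ms (6/7)
5. 1118.012ms @ 18/7 + 372.671ms (6/7)
6. 1490.683ms @ 24/7 + 372.671ms (6/7)
7. 1863.354ms @ 30/7 + 372.671ms (6/7)
8. 2236.025ms @ 36/7 + 372.671ms (6/7)
9. 2608.696ms @ 6 + 1304.348ms (3)
10. 3913.043ms @ 9 + 1304.348ms (3)
11. 5217.391ms @ 12 + 1304.348ms (3)
12. 6521.739ms @ 15 + 652.174ms (3/2)
13. 7173.913ms @ 33/2 + 652.174ms (3/2)
14. 7826.087ms @ 18 + 1304.348ms (3)
15. 9130.435ms @ 21 + 652.174ms (3/2)
16. 9782.609ms @ 45/2 + 652.174ms (3/2)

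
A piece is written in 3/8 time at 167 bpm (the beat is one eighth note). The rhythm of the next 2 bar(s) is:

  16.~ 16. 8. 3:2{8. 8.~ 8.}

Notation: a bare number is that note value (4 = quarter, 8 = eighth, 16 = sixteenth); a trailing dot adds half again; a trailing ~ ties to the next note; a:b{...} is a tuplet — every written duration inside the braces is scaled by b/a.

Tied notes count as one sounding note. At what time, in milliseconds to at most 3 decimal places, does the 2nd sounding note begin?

1. 0.0ms @ 0 + 538.922ms (3/2)
2. 538.922ms @ 3/2 + 538.922ms (3/2)
3. 1077.844ms @ 3 + 359.281ms (1)
4. 1437.126ms @ 4 + 718.563ms (2)

note 2 onset = 3/2b = 538.922ms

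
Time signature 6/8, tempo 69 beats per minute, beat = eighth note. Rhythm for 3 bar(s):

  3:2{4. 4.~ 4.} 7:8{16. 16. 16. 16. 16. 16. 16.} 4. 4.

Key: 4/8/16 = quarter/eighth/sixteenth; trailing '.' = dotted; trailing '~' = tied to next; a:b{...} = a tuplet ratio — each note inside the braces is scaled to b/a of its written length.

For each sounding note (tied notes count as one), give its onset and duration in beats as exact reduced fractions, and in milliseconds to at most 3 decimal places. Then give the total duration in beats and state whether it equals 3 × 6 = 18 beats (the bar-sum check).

1) 0.0ms=0b +1739.13ms=2b
2) 1739.13ms=2b +3478.261ms=4b
3) 5217.391ms=6b +745.342ms=6/7b
4) 5962.733ms=48/7b +745.342ms=6/7b
5) 6708.075ms=54/7b +745.342ms=6/7b
6) 7453.416ms=60/7b +745.342ms=6/7b
7) 8198.758ms=66/7b +745.342ms=6/7b
8) 8944.099ms=72/7b +745.342ms=6/7b
9) 9689.441ms=78/7b +745.342ms=6/7b
10) 10434.783ms=12b +2608.696ms=3b
11) 13043.478ms=15b +2608.696ms=3b
Σ=18b of 18 (69bpm 6/8) — PASS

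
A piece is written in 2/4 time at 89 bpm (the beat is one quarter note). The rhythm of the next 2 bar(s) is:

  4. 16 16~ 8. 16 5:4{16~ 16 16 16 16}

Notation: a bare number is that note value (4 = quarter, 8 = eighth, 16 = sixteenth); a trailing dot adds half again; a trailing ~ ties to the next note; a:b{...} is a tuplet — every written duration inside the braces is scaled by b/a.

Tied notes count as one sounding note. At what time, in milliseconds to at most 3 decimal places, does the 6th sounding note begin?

note 6 onset = 17/5b = 2292.135ms

1. 0.0ms @ 0 + 1011.236ms (3/2)
2. 1011.236ms @ 3/2 + 168.539ms (1/4)
3. 1179.775ms @ 7/4 + 674.157ms (1)
4. 1853.933ms @ 11/4 + 168.539ms (1/4)
5. 2022.472ms @ 3 + 269.663ms (2/5)
6. 2292.135ms @ 17/5 + 134.831ms (1/5)
7. 2426.966ms @ 18/5 + 134.831ms (1/5)
8. 2561.798ms @ 19/5 + 134.831ms (1/5)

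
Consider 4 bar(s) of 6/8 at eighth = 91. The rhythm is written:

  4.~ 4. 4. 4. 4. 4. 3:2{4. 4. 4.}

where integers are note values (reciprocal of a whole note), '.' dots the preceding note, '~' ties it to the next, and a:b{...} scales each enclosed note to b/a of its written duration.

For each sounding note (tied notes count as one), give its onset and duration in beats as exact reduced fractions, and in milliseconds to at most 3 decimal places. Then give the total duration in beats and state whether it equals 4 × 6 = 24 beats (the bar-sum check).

1) 0.0ms=0b +3956.044ms=6b
2) 3956.044ms=6b +1978.022ms=3b
3) 5934.066ms=9b +1978.022ms=3b
4) 7912.088ms=12b +1978.022ms=3b
5) 9890.11ms=15b +1978.022ms=3b
6) 11868.132ms=18b +1318.681ms=2b
7) 13186.813ms=20b +1318.681ms=2b
8) 14505.495ms=22b +1318.681ms=2b
Σ=24b of 24 (91bpm 6/8) — PASS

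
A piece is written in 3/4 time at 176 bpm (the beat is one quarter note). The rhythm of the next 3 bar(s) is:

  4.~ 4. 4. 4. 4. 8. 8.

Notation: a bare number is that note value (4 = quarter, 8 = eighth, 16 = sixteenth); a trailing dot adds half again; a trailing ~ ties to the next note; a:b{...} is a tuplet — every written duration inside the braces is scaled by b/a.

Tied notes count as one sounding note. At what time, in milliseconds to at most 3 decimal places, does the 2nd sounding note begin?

1. 0.0ms @ 0 + 1022.727ms (3)
2. 1022.727ms @ 3 + 511.364ms (3/2)
3. 1534.091ms @ 9/2 + 511.364ms (3/2)
4. 2045.455ms @ 6 + 511.364ms (3/2)
5. 2556.818ms @ 15/2 + 255.682ms (3/4)
6. 2812.5ms @ 33/4 + 255.682ms (3/4)

note 2 onset = 3b = 1022.727ms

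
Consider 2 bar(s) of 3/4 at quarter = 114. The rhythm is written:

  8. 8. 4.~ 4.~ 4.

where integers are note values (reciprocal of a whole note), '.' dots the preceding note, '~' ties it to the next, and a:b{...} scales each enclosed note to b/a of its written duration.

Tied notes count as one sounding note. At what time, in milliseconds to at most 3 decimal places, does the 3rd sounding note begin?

note 3 onset = 3/2b = 789.474ms

1. 0.0ms @ 0 + 394.737ms (3/4)
2. 394.737ms @ 3/4 + 394.737ms (3/4)
3. 789.474ms @ 3/2 + 2368.421ms (9/2)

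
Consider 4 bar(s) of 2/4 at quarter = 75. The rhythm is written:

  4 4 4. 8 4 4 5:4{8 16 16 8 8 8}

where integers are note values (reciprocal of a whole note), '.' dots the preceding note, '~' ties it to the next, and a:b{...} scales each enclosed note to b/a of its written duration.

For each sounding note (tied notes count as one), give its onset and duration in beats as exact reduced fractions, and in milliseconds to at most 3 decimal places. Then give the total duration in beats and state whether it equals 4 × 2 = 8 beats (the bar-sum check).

1) 0.0ms=0b +800.0ms=1b
2) 800.0ms=1b +800.0ms=1b
3) 1600.0ms=2b +1200.0ms=3/2b
4) 2800.0ms=7/2b +400.0ms=1/2b
5) 3200.0ms=4b +800.0ms=1b
6) 4000.0ms=5b +800.0ms=1b
7) 4800.0ms=6b +320.0ms=2/5b
8) 5120.0ms=32/5b +160.0ms=1/5b
9) 5280.0ms=33/5b +160.0ms=1/5b
10) 5440.0ms=34/5b +320.0ms=2/5b
11) 5760.0ms=36/5b +320.0ms=2/5b
12) 6080.0ms=38/5b +320.0ms=2/5b
Σ=8b of 8 (75bpm 2/4) — PASS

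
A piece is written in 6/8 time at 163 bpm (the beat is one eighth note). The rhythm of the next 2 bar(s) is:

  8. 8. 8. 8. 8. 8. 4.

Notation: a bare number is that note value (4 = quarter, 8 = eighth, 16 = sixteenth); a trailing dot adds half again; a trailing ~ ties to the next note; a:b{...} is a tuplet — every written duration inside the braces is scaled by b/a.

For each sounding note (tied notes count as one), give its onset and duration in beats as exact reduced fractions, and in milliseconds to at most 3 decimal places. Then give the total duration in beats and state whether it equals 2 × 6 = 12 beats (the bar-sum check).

1) 0.0ms=0b +552.147ms=3/2b
2) 552.147ms=3/2b +552.147ms=3/2b
3) 1104.294ms=3b +552.147ms=3/2b
4) 1656.442ms=9/2b +552.147ms=3/2b
5) 2208.589ms=6b +552.147ms=3/2b
6) 2760.736ms=15/2b +552.147ms=3/2b
7) 3312.883ms=9b +1104.294ms=3b
Σ=12b of 12 (163bpm 6/8) — PASS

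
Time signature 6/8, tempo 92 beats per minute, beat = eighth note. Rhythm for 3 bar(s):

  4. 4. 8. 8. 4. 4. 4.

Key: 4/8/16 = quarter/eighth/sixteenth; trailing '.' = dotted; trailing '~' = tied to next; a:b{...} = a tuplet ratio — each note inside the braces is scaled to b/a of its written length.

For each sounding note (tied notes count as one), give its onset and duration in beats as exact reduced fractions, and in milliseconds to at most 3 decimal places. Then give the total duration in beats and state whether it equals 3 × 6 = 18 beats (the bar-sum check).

1) 0.0ms=0b +1956.522ms=3b
2) 1956.522ms=3b +1956.522ms=3b
3) 3913.043ms=6b +978.261ms=3/2b
4) 4891.304ms=15/2b +978.261ms=3/2b
5) 5869.565ms=9b +1956.522ms=3b
6) 7826.087ms=12b +1956.522ms=3b
7) 9782.609ms=15b +1956.522ms=3b
Σ=18b of 18 (92bpm 6/8) — PASS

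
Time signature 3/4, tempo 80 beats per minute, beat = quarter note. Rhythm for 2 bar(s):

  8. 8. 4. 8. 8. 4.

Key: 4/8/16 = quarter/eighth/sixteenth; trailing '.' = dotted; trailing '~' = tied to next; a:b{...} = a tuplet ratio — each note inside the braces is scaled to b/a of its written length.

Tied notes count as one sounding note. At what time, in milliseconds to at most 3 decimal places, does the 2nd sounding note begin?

note 2 onset = 3/4b = 562.5ms

1. 0.0ms @ 0 + 562.5ms (3/4)
2. 562.5ms @ 3/4 + 562.5ms (3/4)
3. 1125.0ms @ 3/2 + 1125.0ms (3/2)
4. 2250.0ms @ 3 + 562.5ms (3/4)
5. 2812.5ms @ 15/4 + 562.5ms (3/4)
6. 3375.0ms @ 9/2 + 1125.0ms (3/2)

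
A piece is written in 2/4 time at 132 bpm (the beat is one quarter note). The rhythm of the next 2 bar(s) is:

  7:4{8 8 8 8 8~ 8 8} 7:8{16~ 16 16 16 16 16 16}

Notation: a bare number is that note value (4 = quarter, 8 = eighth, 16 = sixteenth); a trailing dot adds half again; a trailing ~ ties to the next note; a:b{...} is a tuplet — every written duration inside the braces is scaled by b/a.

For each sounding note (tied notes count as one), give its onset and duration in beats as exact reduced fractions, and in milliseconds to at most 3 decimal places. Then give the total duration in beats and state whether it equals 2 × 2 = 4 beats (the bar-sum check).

1) 0.0ms=0b +129.87ms=2/7b
2) 129.87ms=2/7b +129.87ms=2/7b
3) 259.74ms=4/7b +129.87ms=2/7b
4) 389.61ms=6/7b +129.87ms=2/7b
5) 519.481ms=8/7b +259.74ms=4/7b
6) 779.221ms=12/7b +129.87ms=2/7b
7) 909.091ms=2b +259.74ms=4/7b
8) 1168.831ms=18/7b +129.87ms=2/7b
9) 1298.701ms=20/7b +129.87ms=2/7b
10) 1428.571ms=22/7b +129.87ms=2/7b
11) 1558.442ms=24/7b +129.87ms=2/7b
12) 1688.312ms=26/7b +129.87ms=2/7b
Σ=4b of 4 (132bpm 2/4) — PASS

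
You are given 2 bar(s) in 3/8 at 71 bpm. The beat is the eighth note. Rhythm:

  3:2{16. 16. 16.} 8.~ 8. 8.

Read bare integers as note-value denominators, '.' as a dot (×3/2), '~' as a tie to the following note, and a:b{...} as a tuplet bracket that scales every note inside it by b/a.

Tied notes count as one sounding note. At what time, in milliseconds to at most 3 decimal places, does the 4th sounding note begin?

note 4 onset = 3/2b = 1267.606ms

1. 0.0ms @ 0 + 422.535ms (1/2)
2. 422.535ms @ 1/2 + 422.535ms (1/2)
3. 845.07ms @ 1 + 422.535ms (1/2)
4. 1267.606ms @ 3/2 + 2535.211ms (3)
5. 3802.817ms @ 9/2 + 1267.606ms (3/2)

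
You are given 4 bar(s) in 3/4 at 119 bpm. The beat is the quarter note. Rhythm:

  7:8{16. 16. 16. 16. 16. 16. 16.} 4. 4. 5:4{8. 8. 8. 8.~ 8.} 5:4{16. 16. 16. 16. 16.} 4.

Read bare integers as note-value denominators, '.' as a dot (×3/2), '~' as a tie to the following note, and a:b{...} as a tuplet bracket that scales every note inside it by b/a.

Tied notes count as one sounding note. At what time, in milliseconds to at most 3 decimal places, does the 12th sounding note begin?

1. 0.0ms @ 0 + 216.086ms (3/7)
2. 216.086ms @ 3/7 + 216.086ms (3/7)
3. 432.173ms @ 6/7 + 216.086ms (3/7)
4. 648.259ms @ 9/7 + 216.086ms (3/7)
5. 864.346ms @ 12/7 + 216.086ms (3/7)
6. 1080.432ms @ 15/7 + 216.086ms (3/7)
7. 1296.519ms @ 18/7 + 216.086ms (3/7)
8. 1512.605ms @ 3 + 756.303ms (3/2)
9. 2268.908ms @ 9/2 + 756.303ms (3/2)
10. 3025.21ms @ 6 + 302.521ms (3/5)
11. 3327.731ms @ 33/5 + 302.521ms (3/5)
12. 3630.252ms @ 36/5 + 302.521ms (3/5)
13. 3932.773ms @ 39/5 + 605.042ms (6/5)
14. 4537.815ms @ 9 + 151.261ms (3/10)
15. 4689.076ms @ 93/10 + 151.261ms (3/10)
16. 4840.336ms @ 48/5 + 151.261ms (3/10)
17. 4991.597ms @ 99/10 + 151.261ms (3/10)
18. 5142.857ms @ 51/5 + 151.261ms (3/10)
19. 5294.118ms @ 21/2 + 756.303ms (3/2)

note 12 onset = 36/5b = 3630.252ms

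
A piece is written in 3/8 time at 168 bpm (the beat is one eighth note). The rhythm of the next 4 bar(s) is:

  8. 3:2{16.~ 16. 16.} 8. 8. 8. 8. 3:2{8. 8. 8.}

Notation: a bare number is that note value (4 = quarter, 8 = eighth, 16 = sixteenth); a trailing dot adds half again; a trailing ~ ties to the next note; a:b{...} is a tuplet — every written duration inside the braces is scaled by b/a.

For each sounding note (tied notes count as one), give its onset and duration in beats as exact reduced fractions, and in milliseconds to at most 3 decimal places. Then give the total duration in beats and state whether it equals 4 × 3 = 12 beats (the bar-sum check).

1) 0.0ms=0b +535.714ms=3/2b
2) 535.714ms=3/2b +357.143ms=1b
3) 892.857ms=5/2b +178.571ms=1/2b
4) 1071.429ms=3b +535.714ms=3/2b
5) 1607.143ms=9/2b +535.714ms=3/2b
6) 2142.857ms=6b +535.714ms=3/2b
7) 2678.571ms=15/2b +535.714ms=3/2b
8) 3214.286ms=9b +357.143ms=1b
9) 3571.429ms=10b +357.143ms=1b
10) 3928.571ms=11b +357.143ms=1b
Σ=12b of 12 (168bpm 3/8) — PASS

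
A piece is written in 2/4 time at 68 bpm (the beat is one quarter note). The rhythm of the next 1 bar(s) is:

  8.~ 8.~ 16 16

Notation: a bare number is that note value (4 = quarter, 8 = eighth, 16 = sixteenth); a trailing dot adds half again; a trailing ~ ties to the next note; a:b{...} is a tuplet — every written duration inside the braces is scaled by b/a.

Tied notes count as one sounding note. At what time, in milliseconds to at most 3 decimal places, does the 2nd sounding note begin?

note 2 onset = 7/4b = 1544.118ms

1. 0.0ms @ 0 + 1544.118ms (7/4)
2. 1544.118ms @ 7/4 + 220.588ms (1/4)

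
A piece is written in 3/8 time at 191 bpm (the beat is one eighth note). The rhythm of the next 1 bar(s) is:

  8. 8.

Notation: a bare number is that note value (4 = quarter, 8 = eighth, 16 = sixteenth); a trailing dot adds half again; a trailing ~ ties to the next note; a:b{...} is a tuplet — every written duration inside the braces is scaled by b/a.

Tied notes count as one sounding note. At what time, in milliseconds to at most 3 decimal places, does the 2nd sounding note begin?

note 2 onset = 3/2b = 471.204ms

1. 0.0ms @ 0 + 471.204ms (3/2)
2. 471.204ms @ 3/2 + 471.204ms (3/2)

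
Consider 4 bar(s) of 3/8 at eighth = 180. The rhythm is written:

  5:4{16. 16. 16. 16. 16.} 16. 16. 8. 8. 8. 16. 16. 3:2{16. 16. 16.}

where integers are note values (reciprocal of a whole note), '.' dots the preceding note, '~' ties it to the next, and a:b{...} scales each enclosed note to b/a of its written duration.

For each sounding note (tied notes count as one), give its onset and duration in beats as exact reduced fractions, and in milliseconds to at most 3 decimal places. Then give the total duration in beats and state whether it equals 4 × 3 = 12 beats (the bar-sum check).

1) 0.0ms=0b +200.0ms=3/5b
2) 200.0ms=3/5b +200.0ms=3/5b
3) 400.0ms=6/5b +200.0ms=3/5b
4) 600.0ms=9/5b +200.0ms=3/5b
5) 800.0ms=12/5b +200.0ms=3/5b
6) 1000.0ms=3b +250.0ms=3/4b
7) 1250.0ms=15/4b +250.0ms=3/4b
8) 1500.0ms=9/2b +500.0ms=3/2b
9) 2000.0ms=6b +500.0ms=3/2b
10) 2500.0ms=15/2b +500.0ms=3/2b
11) 3000.0ms=9b +250.0ms=3/4b
12) 3250.0ms=39/4b +250.0ms=3/4b
13) 3500.0ms=21/2b +166.667ms=1/2b
14) 3666.667ms=11b +166.667ms=1/2b
15) 3833.333ms=23/2b +166.667ms=1/2b
Σ=12b of 12 (180bpm 3/8) — PASS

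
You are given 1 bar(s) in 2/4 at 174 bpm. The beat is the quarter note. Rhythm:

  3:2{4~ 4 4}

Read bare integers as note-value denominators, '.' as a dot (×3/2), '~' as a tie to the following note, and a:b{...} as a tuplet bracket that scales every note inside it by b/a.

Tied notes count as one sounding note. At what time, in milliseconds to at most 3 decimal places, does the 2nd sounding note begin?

note 2 onset = 4/3b = 459.77ms

1. 0.0ms @ 0 + 459.77ms (4/3)
2. 459.77ms @ 4/3 + 229.885ms (2/3)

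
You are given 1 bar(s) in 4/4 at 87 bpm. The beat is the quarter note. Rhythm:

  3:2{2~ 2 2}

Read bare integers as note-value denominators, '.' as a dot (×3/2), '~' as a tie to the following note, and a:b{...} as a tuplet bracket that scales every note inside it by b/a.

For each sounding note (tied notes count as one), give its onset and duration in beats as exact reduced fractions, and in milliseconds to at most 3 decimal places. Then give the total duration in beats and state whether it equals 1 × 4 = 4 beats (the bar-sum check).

1) 0.0ms=0b +1839.08ms=8/3b
2) 1839.08ms=8/3b +919.54ms=4/3b
Σ=4b of 4 (87bpm 4/4) — PASS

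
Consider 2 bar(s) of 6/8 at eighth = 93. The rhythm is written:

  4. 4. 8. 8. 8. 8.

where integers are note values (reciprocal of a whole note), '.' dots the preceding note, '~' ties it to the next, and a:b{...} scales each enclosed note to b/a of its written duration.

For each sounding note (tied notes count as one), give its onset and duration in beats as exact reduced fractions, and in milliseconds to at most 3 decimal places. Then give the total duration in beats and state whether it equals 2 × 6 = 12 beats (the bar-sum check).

1) 0.0ms=0b +1935.484ms=3b
2) 1935.484ms=3b +1935.484ms=3b
3) 3870.968ms=6b +967.742ms=3/2b
4) 4838.71ms=15/2b +967.742ms=3/2b
5) 5806.452ms=9b +967.742ms=3/2b
6) 6774.194ms=21/2b +967.742ms=3/2b
Σ=12b of 12 (93bpm 6/8) — PASS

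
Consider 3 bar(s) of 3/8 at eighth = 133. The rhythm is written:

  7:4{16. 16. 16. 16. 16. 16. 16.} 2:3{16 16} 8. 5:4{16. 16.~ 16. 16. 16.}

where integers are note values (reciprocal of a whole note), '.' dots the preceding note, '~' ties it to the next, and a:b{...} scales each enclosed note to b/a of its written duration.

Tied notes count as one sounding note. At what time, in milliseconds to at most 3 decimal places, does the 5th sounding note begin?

note 5 onset = 12/7b = 773.362ms

1. 0.0ms @ 0 + 193.34ms (3/7)
2. 193.34ms @ 3/7 + 193.34ms (3/7)
3. 386.681ms @ 6/7 + 193.34ms (3/7)
4. 580.021ms @ 9/7 + 193.34ms (3/7)
5. 773.362ms @ 12/7 + 193.34ms (3/7)
6. 966.702ms @ 15/7 + 193.34ms (3/7)
7. 1160.043ms @ 18/7 + 193.34ms (3/7)
8. 1353.383ms @ 3 + 338.346ms (3/4)
9. 1691.729ms @ 15/4 + 338.346ms (3/4)
10. 2030.075ms @ 9/2 + 676.692ms (3/2)
11. 2706.767ms @ 6 + 270.677ms (3/5)
12. 2977.444ms @ 33/5 + 541.353ms (6/5)
13. 3518.797ms @ 39/5 + 270.677ms (3/5)
14. 3789.474ms @ 42/5 + 270.677ms (3/5)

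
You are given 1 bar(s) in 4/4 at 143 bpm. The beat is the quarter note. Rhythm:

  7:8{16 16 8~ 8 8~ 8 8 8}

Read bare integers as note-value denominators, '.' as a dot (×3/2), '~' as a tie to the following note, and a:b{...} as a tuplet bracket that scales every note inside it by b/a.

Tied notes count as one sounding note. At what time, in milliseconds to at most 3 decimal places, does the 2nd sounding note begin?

note 2 onset = 2/7b = 119.88ms

1. 0.0ms @ 0 + 119.88ms (2/7)
2. 119.88ms @ 2/7 + 119.88ms (2/7)
3. 239.76ms @ 4/7 + 479.52ms (8/7)
4. 719.281ms @ 12/7 + 479.52ms (8/7)
5. 1198.801ms @ 20/7 + 239.76ms (4/7)
6. 1438.561ms @ 24/7 + 239.76ms (4/7)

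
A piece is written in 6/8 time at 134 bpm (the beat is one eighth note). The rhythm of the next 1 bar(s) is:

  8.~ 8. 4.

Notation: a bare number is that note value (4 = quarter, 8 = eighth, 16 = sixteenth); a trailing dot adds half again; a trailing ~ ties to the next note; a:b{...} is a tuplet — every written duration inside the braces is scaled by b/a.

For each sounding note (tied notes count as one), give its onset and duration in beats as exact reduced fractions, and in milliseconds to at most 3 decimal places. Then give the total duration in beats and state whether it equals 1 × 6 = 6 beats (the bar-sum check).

1) 0.0ms=0b +1343.284ms=3b
2) 1343.284ms=3b +1343.284ms=3b
Σ=6b of 6 (134bpm 6/8) — PASS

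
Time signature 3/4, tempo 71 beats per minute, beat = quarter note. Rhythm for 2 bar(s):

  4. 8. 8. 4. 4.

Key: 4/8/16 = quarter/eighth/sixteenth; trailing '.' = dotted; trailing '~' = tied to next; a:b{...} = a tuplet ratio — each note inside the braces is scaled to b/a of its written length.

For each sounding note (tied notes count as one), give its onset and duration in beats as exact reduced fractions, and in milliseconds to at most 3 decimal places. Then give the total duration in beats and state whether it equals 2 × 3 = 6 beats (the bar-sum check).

1) 0.0ms=0b +1267.606ms=3/2b
2) 1267.606ms=3/2b +633.803ms=3/4b
3) 1901.408ms=9/4b +633.803ms=3/4b
4) 2535.211ms=3b +1267.606ms=3/2b
5) 3802.817ms=9/2b +1267.606ms=3/2b
Σ=6b of 6 (71bpm 3/4) — PASS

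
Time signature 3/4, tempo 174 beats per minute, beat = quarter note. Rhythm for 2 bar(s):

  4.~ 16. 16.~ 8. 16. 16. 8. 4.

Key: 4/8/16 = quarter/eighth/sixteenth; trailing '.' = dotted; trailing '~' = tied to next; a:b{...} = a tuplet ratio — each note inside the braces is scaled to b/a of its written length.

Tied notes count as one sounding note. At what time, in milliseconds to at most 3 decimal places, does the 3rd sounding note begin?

note 3 onset = 3b = 1034.483ms

1. 0.0ms @ 0 + 646.552ms (15/8)
2. 646.552ms @ 15/8 + 387.931ms (9/8)
3. 1034.483ms @ 3 + 129.31ms (3/8)
4. 1163.793ms @ 27/8 + 129.31ms (3/8)
5. 1293.103ms @ 15/4 + 258.621ms (3/4)
6. 1551.724ms @ 9/2 + 517.241ms (3/2)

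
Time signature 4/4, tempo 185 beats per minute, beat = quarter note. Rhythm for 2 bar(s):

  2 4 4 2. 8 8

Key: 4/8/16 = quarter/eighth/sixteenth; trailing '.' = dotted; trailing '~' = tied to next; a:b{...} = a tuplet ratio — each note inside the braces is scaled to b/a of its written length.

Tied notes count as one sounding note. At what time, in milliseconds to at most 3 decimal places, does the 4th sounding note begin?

1. 0.0ms @ 0 + 648.649ms (2)
2. 648.649ms @ 2 + 324.324ms (1)
3. 972.973ms @ 3 + 324.324ms (1)
4. 1297.297ms @ 4 + 972.973ms (3)
5. 2270.27ms @ 7 + 162.162ms (1/2)
6. 2432.432ms @ 15/2 + 162.162ms (1/2)

note 4 onset = 4b = 1297.297ms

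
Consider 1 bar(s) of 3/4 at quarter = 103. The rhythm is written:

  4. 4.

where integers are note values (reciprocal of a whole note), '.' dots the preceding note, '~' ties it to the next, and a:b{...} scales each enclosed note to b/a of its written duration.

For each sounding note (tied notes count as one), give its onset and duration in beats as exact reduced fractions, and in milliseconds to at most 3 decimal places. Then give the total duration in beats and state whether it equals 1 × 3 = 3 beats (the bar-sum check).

1) 0.0ms=0b +873.786ms=3/2b
2) 873.786ms=3/2b +873.786ms=3/2b
Σ=3b of 3 (103bpm 3/4) — PASS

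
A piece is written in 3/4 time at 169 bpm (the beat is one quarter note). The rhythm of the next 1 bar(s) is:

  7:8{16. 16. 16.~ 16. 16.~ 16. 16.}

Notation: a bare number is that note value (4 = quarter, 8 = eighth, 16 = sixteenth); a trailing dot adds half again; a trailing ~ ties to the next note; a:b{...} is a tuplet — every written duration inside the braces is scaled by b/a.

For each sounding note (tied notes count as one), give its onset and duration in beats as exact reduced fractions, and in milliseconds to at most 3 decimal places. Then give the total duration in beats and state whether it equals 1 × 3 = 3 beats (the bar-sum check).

1) 0.0ms=0b +152.156ms=3/7b
2) 152.156ms=3/7b +152.156ms=3/7b
3) 304.311ms=6/7b +304.311ms=6/7b
4) 608.622ms=12/7b +304.311ms=6/7b
5) 912.933ms=18/7b +152.156ms=3/7b
Σ=3b of 3 (169bpm 3/4) — PASS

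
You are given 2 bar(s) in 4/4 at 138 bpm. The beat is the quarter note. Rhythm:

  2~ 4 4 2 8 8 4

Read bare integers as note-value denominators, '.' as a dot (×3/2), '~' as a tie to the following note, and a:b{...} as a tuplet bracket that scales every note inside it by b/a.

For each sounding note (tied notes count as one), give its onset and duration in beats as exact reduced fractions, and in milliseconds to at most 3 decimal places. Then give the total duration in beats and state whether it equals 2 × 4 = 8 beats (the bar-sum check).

1) 0.0ms=0b +1304.348ms=3b
2) 1304.348ms=3b +434.783ms=1b
3) 1739.13ms=4b +869.565ms=2b
4) 2608.696ms=6b +217.391ms=1/2b
5) 2826.087ms=13/2b +217.391ms=1/2b
6) 3043.478ms=7b +434.783ms=1b
Σ=8b of 8 (138bpm 4/4) — PASS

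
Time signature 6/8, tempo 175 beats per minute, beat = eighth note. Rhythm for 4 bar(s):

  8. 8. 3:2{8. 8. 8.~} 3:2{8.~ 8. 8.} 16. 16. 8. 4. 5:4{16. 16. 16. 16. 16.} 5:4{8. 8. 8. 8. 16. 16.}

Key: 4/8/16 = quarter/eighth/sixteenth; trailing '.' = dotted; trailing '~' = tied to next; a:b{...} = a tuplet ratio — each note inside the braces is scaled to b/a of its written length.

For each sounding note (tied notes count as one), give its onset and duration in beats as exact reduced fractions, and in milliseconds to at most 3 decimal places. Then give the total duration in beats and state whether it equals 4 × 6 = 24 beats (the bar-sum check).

1) 0.0ms=0b +514.286ms=3/2b
2) 514.286ms=3/2b +514.286ms=3/2b
3) 1028.571ms=3b +342.857ms=1b
4) 1371.429ms=4b +342.857ms=1b
5) 1714.286ms=5b +1028.571ms=3b
6) 2742.857ms=8b +342.857ms=1b
7) 3085.714ms=9b +257.143ms=3/4b
8) 3342.857ms=39/4b +257.143ms=3/4b
9) 3600.0ms=21/2b +514.286ms=3/2b
10) 4114.286ms=12b +1028.571ms=3b
11) 5142.857ms=15b +205.714ms=3/5b
12) 5348.571ms=78/5b +205.714ms=3/5b
13) 5554.286ms=81/5b +205.714ms=3/5b
14) 5760.0ms=84/5b +205.714ms=3/5b
15) 5965.714ms=87/5b +205.714ms=3/5b
16) 6171.429ms=18b +411.429ms=6/5b
17) 6582.857ms=96/5b +411.429ms=6/5b
18) 6994.286ms=102/5b +411.429ms=6/5b
19) 7405.714ms=108/5b +411.429ms=6/5b
20) 7817.143ms=114/5b +205.714ms=3/5b
21) 8022.857ms=117/5b +205.714ms=3/5b
Σ=24b of 24 (175bpm 6/8) — PASS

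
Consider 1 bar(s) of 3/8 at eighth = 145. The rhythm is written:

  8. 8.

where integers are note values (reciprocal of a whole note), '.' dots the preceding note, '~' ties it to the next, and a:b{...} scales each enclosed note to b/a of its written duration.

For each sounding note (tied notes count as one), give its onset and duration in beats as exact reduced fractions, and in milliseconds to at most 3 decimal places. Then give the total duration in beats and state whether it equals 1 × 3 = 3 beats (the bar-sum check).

1) 0.0ms=0b +620.69ms=3/2b
2) 620.69ms=3/2b +620.69ms=3/2b
Σ=3b of 3 (145bpm 3/8) — PASS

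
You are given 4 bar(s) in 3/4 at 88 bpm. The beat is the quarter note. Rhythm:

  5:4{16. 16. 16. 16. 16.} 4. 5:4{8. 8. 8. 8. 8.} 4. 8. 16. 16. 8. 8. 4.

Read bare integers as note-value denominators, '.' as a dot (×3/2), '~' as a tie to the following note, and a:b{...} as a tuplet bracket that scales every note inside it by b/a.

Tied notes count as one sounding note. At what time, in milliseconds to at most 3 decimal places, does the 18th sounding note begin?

1. 0.0ms @ 0 + 204.545ms (3/10)
2. 204.545ms @ 3/10 + 204.545ms (3/10)
3. 409.091ms @ 3/5 + 204.545ms (3/10)
4. 613.636ms @ 9/10 + 204.545ms (3/10)
5. 818.182ms @ 6/5 + 204.545ms (3/10)
6. 1022.727ms @ 3/2 + 1022.727ms (3/2)
7. 2045.455ms @ 3 + 409.091ms (3/5)
8. 2454.545ms @ 18/5 + 409.091ms (3/5)
9. 2863.636ms @ 21/5 + 409.091ms (3/5)
10. 3272.727ms @ 24/5 + 409.091ms (3/5)
11. 3681.818ms @ 27/5 + 409.091ms (3/5)
12. 4090.909ms @ 6 + 1022.727ms (3/2)
13. 5113.636ms @ 15/2 + 511.364ms (3/4)
14. 5625.0ms @ 33/4 + 255.682ms (3/8)
15. 5880.682ms @ 69/8 + 255.682ms (3/8)
16. 6136.364ms @ 9 + 511.364ms (3/4)
17. 6647.727ms @ 39/4 + 511.364ms (3/4)
18. 7159.091ms @ 21/2 + 1022.727ms (3/2)

note 18 onset = 21/2b = 7159.091ms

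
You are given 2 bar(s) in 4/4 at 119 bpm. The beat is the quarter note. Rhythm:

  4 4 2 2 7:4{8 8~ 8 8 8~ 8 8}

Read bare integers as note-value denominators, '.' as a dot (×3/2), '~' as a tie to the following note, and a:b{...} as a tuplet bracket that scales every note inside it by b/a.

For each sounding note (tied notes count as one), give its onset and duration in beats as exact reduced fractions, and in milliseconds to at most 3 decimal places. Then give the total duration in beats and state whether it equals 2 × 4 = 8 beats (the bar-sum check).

1) 0.0ms=0b +504.202ms=1b
2) 504.202ms=1b +504.202ms=1b
3) 1008.403ms=2b +1008.403ms=2b
4) 2016.807ms=4b +1008.403ms=2b
5) 3025.21ms=6b +144.058ms=2/7b
6) 3169.268ms=44/7b +288.115ms=4/7b
7) 3457.383ms=48/7b +144.058ms=2/7b
8) 3601.441ms=50/7b +288.115ms=4/7b
9) 3889.556ms=54/7b +144.058ms=2/7b
Σ=8b of 8 (119bpm 4/4) — PASS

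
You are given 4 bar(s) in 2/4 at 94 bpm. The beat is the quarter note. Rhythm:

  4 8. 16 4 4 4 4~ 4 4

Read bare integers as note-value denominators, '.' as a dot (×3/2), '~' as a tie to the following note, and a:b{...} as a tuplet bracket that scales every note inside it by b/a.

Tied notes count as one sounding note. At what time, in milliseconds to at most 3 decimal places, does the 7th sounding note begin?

note 7 onset = 5b = 3191.489ms

1. 0.0ms @ 0 + 638.298ms (1)
2. 638.298ms @ 1 + 478.723ms (3/4)
3. 1117.021ms @ 7/4 + 159.574ms (1/4)
4. 1276.596ms @ 2 + 638.298ms (1)
5. 1914.894ms @ 3 + 638.298ms (1)
6. 2553.191ms @ 4 + 638.298ms (1)
7. 3191.489ms @ 5 + 1276.596ms (2)
8. 4468.085ms @ 7 + 638.298ms (1)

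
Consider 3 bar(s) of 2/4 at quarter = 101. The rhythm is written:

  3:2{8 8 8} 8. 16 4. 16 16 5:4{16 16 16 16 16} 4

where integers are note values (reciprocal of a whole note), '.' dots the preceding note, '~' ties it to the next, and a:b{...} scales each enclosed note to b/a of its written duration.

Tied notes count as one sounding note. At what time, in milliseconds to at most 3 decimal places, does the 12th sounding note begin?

note 12 onset = 23/5b = 2732.673ms

1. 0.0ms @ 0 + 198.02ms (1/3)
2. 198.02ms @ 1/3 + 198.02ms (1/3)
3. 396.04ms @ 2/3 + 198.02ms (1/3)
4. 594.059ms @ 1 + 445.545ms (3/4)
5. 1039.604ms @ 7/4 + 148.515ms (1/4)
6. 1188.119ms @ 2 + 891.089ms (3/2)
7. 2079.208ms @ 7/2 + 148.515ms (1/4)
8. 2227.723ms @ 15/4 + 148.515ms (1/4)
9. 2376.238ms @ 4 + 118.812ms (1/5)
10. 2495.05ms @ 21/5 + 118.812ms (1/5)
11. 2613.861ms @ 22/5 + 118.812ms (1/5)
12. 2732.673ms @ 23/5 + 118.812ms (1/5)
13. 2851.485ms @ 24/5 + 118.812ms (1/5)
14. 2970.297ms @ 5 + 594.059ms (1)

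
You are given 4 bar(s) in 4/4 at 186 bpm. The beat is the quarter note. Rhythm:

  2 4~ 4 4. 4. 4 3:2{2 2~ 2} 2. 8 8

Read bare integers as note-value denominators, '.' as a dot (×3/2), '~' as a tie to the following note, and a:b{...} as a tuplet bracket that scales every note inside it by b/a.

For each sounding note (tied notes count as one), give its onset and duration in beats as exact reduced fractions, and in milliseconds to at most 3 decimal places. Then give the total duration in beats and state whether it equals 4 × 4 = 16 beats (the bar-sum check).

1) 0.0ms=0b +645.161ms=2b
2) 645.161ms=2b +645.161ms=2b
3) 1290.323ms=4b +483.871ms=3/2b
4) 1774.194ms=11/2b +483.871ms=3/2b
5) 2258.065ms=7b +322.581ms=1b
6) 2580.645ms=8b +430.108ms=4/3b
7) 3010.753ms=28/3b +860.215ms=8/3b
8) 3870.968ms=12b +967.742ms=3b
9) 4838.71ms=15b +161.29ms=1/2b
10) 5000.0ms=31/2b +161.29ms=1/2b
Σ=16b of 16 (186bpm 4/4) — PASS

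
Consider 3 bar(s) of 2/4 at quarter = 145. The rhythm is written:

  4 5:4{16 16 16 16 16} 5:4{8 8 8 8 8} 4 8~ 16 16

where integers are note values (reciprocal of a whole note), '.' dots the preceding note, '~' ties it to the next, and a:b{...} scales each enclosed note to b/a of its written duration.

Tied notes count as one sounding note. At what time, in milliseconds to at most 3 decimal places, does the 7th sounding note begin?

note 7 onset = 2b = 827.586ms

1. 0.0ms @ 0 + 413.793ms (1)
2. 413.793ms @ 1 + 82.759ms (1/5)
3. 496.552ms @ 6/5 + 82.759ms (1/5)
4. 579.31ms @ 7/5 + 82.759ms (1/5)
5. 662.069ms @ 8/5 + 82.759ms (1/5)
6. 744.828ms @ 9/5 + 82.759ms (1/5)
7. 827.586ms @ 2 + 165.517ms (2/5)
8. 993.103ms @ 12/5 + 165.517ms (2/5)
9. 1158.621ms @ 14/5 + 165.517ms (2/5)
10. 1324.138ms @ 16/5 + 165.517ms (2/5)
11. 1489.655ms @ 18/5 + 165.517ms (2/5)
12. 1655.172ms @ 4 + 413.793ms (1)
13. 2068.966ms @ 5 + 310.345ms (3/4)
14. 2379.31ms @ 23/4 + 103.448ms (1/4)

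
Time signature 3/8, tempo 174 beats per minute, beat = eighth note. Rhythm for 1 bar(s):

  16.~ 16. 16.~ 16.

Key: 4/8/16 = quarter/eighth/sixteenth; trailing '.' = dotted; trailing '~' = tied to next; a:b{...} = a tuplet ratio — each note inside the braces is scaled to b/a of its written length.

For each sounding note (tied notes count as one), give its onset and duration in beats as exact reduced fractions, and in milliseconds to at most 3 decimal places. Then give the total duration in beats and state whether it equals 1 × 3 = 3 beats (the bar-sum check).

1) 0.0ms=0b +517.241ms=3/2b
2) 517.241ms=3/2b +517.241ms=3/2b
Σ=3b of 3 (174bpm 3/8) — PASS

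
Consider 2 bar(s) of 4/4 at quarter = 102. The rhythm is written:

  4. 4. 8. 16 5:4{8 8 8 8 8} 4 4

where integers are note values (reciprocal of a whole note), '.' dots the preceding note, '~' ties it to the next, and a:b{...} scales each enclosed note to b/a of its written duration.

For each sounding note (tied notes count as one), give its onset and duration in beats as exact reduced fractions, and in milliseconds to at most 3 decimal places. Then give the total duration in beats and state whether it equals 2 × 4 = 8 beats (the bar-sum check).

1) 0.0ms=0b +882.353ms=3/2b
2) 882.353ms=3/2b +882.353ms=3/2b
3) 1764.706ms=3b +441.176ms=3/4b
4) 2205.882ms=15/4b +147.059ms=1/4b
5) 2352.941ms=4b +235.294ms=2/5b
6) 2588.235ms=22/5b +235.294ms=2/5b
7) 2823.529ms=24/5b +235.294ms=2/5b
8) 3058.824ms=26/5b +235.294ms=2/5b
9) 3294.118ms=28/5b +235.294ms=2/5b
10) 3529.412ms=6b +588.235ms=1b
11) 4117.647ms=7b +588.235ms=1b
Σ=8b of 8 (102bpm 4/4) — PASS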